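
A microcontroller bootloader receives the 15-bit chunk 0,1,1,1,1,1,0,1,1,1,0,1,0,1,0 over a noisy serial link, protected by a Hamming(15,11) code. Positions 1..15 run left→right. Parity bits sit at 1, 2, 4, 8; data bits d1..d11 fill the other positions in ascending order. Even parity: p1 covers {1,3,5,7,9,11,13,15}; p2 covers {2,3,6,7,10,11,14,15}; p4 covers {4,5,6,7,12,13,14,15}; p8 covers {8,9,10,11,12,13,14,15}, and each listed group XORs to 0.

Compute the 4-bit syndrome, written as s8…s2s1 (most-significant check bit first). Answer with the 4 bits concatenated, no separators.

s1 (pos 1,3,5,7,9,11,13,15): 0⊕1⊕1⊕0⊕1⊕0⊕0⊕0 = 1
s2 (pos 2,3,6,7,10,11,14,15): 1⊕1⊕1⊕0⊕1⊕0⊕1⊕0 = 1
s4 (pos 4,5,6,7,12,13,14,15): 1⊕1⊕1⊕0⊕1⊕0⊕1⊕0 = 1
s8 (pos 8,9,10,11,12,13,14,15): 1⊕1⊕1⊕0⊕1⊕0⊕1⊕0 = 1
Syndrome s8…s1 = 1111 → error at position 15.

1111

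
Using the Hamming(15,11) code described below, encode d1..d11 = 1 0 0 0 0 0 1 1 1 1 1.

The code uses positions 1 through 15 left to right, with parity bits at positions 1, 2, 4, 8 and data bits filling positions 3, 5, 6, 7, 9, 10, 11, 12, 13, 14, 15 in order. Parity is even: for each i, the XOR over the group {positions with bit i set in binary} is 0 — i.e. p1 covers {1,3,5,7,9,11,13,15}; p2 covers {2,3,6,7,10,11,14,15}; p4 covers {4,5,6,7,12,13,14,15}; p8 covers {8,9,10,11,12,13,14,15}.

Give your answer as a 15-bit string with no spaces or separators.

001000010011111

Place data at non-parity positions: p1 p2 1 p4 0 0 0 p8 0 0 1 1 1 1 1
p1 (pos 1,3,5,7,9,11,13,15): XOR of data positions = 1⊕0⊕0⊕0⊕1⊕1⊕1 = 0
p2 (pos 2,3,6,7,10,11,14,15): XOR of data positions = 1⊕0⊕0⊕0⊕1⊕1⊕1 = 0
p4 (pos 4,5,6,7,12,13,14,15): XOR of data positions = 0⊕0⊕0⊕1⊕1⊕1⊕1 = 0
p8 (pos 8,9,10,11,12,13,14,15): XOR of data positions = 0⊕0⊕1⊕1⊕1⊕1⊕1 = 1
Codeword: 001000010011111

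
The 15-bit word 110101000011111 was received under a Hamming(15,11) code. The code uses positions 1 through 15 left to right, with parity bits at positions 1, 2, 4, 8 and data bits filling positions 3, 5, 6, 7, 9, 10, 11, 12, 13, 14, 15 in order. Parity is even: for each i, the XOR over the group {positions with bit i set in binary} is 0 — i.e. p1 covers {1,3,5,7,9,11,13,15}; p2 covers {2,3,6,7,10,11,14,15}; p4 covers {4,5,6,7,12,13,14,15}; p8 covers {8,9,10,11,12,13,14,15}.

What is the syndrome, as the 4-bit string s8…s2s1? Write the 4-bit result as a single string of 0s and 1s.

s1 (pos 1,3,5,7,9,11,13,15): 1⊕0⊕0⊕0⊕0⊕1⊕1⊕1 = 0
s2 (pos 2,3,6,7,10,11,14,15): 1⊕0⊕1⊕0⊕0⊕1⊕1⊕1 = 1
s4 (pos 4,5,6,7,12,13,14,15): 1⊕0⊕1⊕0⊕1⊕1⊕1⊕1 = 0
s8 (pos 8,9,10,11,12,13,14,15): 0⊕0⊕0⊕1⊕1⊕1⊕1⊕1 = 1
Syndrome s8…s1 = 1010 → error at position 10.

1010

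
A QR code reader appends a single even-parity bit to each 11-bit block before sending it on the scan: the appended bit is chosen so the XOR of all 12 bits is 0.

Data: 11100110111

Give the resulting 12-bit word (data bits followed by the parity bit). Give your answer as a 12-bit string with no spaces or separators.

111001101110

XOR of the 11 data bits: 1⊕1⊕1⊕0⊕0⊕1⊕1⊕0⊕1⊕1⊕1 = 0
Parity bit = 0 (so all 12 bits XOR to 0).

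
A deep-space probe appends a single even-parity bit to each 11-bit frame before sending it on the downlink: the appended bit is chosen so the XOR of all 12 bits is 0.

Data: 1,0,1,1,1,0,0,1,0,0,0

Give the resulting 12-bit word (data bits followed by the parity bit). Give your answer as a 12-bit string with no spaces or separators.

XOR of the 11 data bits: 1⊕0⊕1⊕1⊕1⊕0⊕0⊕1⊕0⊕0⊕0 = 1
Parity bit = 1 (so all 12 bits XOR to 0).

101110010001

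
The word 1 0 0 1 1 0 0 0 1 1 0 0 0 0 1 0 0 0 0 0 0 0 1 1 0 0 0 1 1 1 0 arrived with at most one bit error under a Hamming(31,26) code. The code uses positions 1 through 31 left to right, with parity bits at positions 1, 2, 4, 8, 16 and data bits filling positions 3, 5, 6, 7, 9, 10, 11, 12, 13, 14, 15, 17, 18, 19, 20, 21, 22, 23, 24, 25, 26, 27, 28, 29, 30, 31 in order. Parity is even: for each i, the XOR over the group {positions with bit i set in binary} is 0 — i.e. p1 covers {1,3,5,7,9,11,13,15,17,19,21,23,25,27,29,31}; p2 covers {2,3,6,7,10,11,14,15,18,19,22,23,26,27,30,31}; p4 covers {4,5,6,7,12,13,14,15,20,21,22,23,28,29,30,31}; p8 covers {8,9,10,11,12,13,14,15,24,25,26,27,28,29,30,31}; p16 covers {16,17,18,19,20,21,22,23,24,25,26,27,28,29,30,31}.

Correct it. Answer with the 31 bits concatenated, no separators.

s1 (pos 1,3,5,7,9,11,13,15,17,19,21,23,25,27,29,31): 1⊕0⊕1⊕0⊕1⊕0⊕0⊕1⊕0⊕0⊕0⊕1⊕0⊕0⊕1⊕0 = 0
s2 (pos 2,3,6,7,10,11,14,15,18,19,22,23,26,27,30,31): 0⊕0⊕0⊕0⊕1⊕0⊕0⊕1⊕0⊕0⊕0⊕1⊕0⊕0⊕1⊕0 = 0
s4 (pos 4,5,6,7,12,13,14,15,20,21,22,23,28,29,30,31): 1⊕1⊕0⊕0⊕0⊕0⊕0⊕1⊕0⊕0⊕0⊕1⊕1⊕1⊕1⊕0 = 1
s8 (pos 8,9,10,11,12,13,14,15,24,25,26,27,28,29,30,31): 0⊕1⊕1⊕0⊕0⊕0⊕0⊕1⊕1⊕0⊕0⊕0⊕1⊕1⊕1⊕0 = 1
s16 (pos 16,17,18,19,20,21,22,23,24,25,26,27,28,29,30,31): 0⊕0⊕0⊕0⊕0⊕0⊕0⊕1⊕1⊕0⊕0⊕0⊕1⊕1⊕1⊕0 = 1
Syndrome s16…s1 = 11100 → error at position 28.
Flip position 28: 1001100011000010000000110001110 → 1001100011000010000000110000110

1001100011000010000000110000110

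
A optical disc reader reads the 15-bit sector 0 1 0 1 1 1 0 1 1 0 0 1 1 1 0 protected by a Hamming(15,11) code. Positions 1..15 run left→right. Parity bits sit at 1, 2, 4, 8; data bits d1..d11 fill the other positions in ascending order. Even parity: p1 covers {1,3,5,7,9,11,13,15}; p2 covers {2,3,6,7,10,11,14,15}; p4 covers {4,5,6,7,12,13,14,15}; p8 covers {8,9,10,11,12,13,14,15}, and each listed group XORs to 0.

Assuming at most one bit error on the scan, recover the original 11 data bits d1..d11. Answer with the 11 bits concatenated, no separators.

01101011110

s1 (pos 1,3,5,7,9,11,13,15): 0⊕0⊕1⊕0⊕1⊕0⊕1⊕0 = 1
s2 (pos 2,3,6,7,10,11,14,15): 1⊕0⊕1⊕0⊕0⊕0⊕1⊕0 = 1
s4 (pos 4,5,6,7,12,13,14,15): 1⊕1⊕1⊕0⊕1⊕1⊕1⊕0 = 0
s8 (pos 8,9,10,11,12,13,14,15): 1⊕1⊕0⊕0⊕1⊕1⊕1⊕0 = 1
Syndrome s8…s1 = 1011 → error at position 11.
Flip position 11: 010111011001110 → 010111011011110
Read data bits from positions 3,5,6,7,9,10,11,12,13,14,15: 01101011110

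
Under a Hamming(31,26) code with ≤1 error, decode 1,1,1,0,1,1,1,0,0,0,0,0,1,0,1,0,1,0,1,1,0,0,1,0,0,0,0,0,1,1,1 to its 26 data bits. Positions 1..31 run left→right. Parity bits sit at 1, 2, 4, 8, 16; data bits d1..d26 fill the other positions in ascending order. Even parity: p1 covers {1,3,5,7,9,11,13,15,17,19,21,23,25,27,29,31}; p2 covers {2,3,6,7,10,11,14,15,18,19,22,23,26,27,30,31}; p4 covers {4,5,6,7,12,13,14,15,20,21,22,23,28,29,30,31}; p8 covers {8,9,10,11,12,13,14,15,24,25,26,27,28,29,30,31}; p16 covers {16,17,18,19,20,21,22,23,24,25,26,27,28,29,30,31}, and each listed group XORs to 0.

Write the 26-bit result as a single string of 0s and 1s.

s1 (pos 1,3,5,7,9,11,13,15,17,19,21,23,25,27,29,31): 1⊕1⊕1⊕1⊕0⊕0⊕1⊕1⊕1⊕1⊕0⊕1⊕0⊕0⊕1⊕1 = 1
s2 (pos 2,3,6,7,10,11,14,15,18,19,22,23,26,27,30,31): 1⊕1⊕1⊕1⊕0⊕0⊕0⊕1⊕0⊕1⊕0⊕1⊕0⊕0⊕1⊕1 = 1
s4 (pos 4,5,6,7,12,13,14,15,20,21,22,23,28,29,30,31): 0⊕1⊕1⊕1⊕0⊕1⊕0⊕1⊕1⊕0⊕0⊕1⊕0⊕1⊕1⊕1 = 0
s8 (pos 8,9,10,11,12,13,14,15,24,25,26,27,28,29,30,31): 0⊕0⊕0⊕0⊕0⊕1⊕0⊕1⊕0⊕0⊕0⊕0⊕0⊕1⊕1⊕1 = 1
s16 (pos 16,17,18,19,20,21,22,23,24,25,26,27,28,29,30,31): 0⊕1⊕0⊕1⊕1⊕0⊕0⊕1⊕0⊕0⊕0⊕0⊕0⊕1⊕1⊕1 = 1
Syndrome s16…s1 = 11011 → error at position 27.
Flip position 27: 1110111000001010101100100000111 → 1110111000001010101100100010111
Read data bits from positions 3,5,6,7,9,10,11,12,13,14,15,17,18,19,20,21,22,23,24,25,26,27,28,29,30,31: 11110000101101100100010111

11110000101101100100010111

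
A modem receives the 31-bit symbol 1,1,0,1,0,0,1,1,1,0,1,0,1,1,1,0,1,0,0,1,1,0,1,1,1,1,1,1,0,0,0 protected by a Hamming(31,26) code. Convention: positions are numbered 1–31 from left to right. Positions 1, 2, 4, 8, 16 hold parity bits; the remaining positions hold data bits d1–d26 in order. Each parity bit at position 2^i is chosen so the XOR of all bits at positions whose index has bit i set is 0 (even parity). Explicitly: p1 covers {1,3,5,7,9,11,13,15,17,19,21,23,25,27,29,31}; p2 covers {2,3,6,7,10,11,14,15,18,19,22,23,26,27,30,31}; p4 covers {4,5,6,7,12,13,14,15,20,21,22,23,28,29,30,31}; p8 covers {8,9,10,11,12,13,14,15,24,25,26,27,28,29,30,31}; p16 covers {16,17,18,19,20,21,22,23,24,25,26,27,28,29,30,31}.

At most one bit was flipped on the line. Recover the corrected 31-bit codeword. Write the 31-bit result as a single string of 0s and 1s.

1101001110101110100110111111100

s1 (pos 1,3,5,7,9,11,13,15,17,19,21,23,25,27,29,31): 1⊕0⊕0⊕1⊕1⊕1⊕1⊕1⊕1⊕0⊕1⊕1⊕1⊕1⊕0⊕0 = 1
s2 (pos 2,3,6,7,10,11,14,15,18,19,22,23,26,27,30,31): 1⊕0⊕0⊕1⊕0⊕1⊕1⊕1⊕0⊕0⊕0⊕1⊕1⊕1⊕0⊕0 = 0
s4 (pos 4,5,6,7,12,13,14,15,20,21,22,23,28,29,30,31): 1⊕0⊕0⊕1⊕0⊕1⊕1⊕1⊕1⊕1⊕0⊕1⊕1⊕0⊕0⊕0 = 1
s8 (pos 8,9,10,11,12,13,14,15,24,25,26,27,28,29,30,31): 1⊕1⊕0⊕1⊕0⊕1⊕1⊕1⊕1⊕1⊕1⊕1⊕1⊕0⊕0⊕0 = 1
s16 (pos 16,17,18,19,20,21,22,23,24,25,26,27,28,29,30,31): 0⊕1⊕0⊕0⊕1⊕1⊕0⊕1⊕1⊕1⊕1⊕1⊕1⊕0⊕0⊕0 = 1
Syndrome s16…s1 = 11101 → error at position 29.
Flip position 29: 1101001110101110100110111111000 → 1101001110101110100110111111100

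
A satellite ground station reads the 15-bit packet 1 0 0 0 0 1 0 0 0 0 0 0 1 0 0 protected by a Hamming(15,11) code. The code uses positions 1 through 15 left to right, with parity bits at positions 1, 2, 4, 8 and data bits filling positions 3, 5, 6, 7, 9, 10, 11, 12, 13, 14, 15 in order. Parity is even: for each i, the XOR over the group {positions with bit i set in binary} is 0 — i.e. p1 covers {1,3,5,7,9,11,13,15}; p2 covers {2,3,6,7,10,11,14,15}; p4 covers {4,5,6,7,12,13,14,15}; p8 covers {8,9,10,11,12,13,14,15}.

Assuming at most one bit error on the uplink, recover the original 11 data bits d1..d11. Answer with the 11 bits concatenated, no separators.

00100100100

s1 (pos 1,3,5,7,9,11,13,15): 1⊕0⊕0⊕0⊕0⊕0⊕1⊕0 = 0
s2 (pos 2,3,6,7,10,11,14,15): 0⊕0⊕1⊕0⊕0⊕0⊕0⊕0 = 1
s4 (pos 4,5,6,7,12,13,14,15): 0⊕0⊕1⊕0⊕0⊕1⊕0⊕0 = 0
s8 (pos 8,9,10,11,12,13,14,15): 0⊕0⊕0⊕0⊕0⊕1⊕0⊕0 = 1
Syndrome s8…s1 = 1010 → error at position 10.
Flip position 10: 100001000000100 → 100001000100100
Read data bits from positions 3,5,6,7,9,10,11,12,13,14,15: 00100100100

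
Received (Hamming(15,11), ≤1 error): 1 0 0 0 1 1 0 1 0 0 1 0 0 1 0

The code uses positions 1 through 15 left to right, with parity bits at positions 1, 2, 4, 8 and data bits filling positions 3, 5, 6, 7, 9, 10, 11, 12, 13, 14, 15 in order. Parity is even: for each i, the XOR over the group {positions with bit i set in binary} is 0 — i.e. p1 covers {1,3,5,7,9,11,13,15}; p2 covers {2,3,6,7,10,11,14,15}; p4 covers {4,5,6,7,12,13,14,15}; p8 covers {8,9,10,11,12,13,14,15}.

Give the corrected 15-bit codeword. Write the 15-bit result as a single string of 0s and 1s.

100011010010011

s1 (pos 1,3,5,7,9,11,13,15): 1⊕0⊕1⊕0⊕0⊕1⊕0⊕0 = 1
s2 (pos 2,3,6,7,10,11,14,15): 0⊕0⊕1⊕0⊕0⊕1⊕1⊕0 = 1
s4 (pos 4,5,6,7,12,13,14,15): 0⊕1⊕1⊕0⊕0⊕0⊕1⊕0 = 1
s8 (pos 8,9,10,11,12,13,14,15): 1⊕0⊕0⊕1⊕0⊕0⊕1⊕0 = 1
Syndrome s8…s1 = 1111 → error at position 15.
Flip position 15: 100011010010010 → 100011010010011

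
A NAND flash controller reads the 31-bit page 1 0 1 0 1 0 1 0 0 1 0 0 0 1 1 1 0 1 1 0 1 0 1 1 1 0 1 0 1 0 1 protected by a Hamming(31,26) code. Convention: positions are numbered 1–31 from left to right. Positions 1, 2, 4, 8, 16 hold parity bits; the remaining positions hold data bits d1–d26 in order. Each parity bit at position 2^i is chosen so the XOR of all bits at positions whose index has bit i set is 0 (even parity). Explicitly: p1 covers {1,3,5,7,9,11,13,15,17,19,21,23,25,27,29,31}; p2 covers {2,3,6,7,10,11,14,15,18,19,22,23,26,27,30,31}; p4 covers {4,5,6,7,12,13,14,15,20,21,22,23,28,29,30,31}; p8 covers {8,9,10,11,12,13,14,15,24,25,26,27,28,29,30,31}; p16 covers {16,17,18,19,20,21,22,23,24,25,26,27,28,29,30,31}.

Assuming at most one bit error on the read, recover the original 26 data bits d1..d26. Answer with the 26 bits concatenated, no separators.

11010100011011010111010101

s1 (pos 1,3,5,7,9,11,13,15,17,19,21,23,25,27,29,31): 1⊕1⊕1⊕1⊕0⊕0⊕0⊕1⊕0⊕1⊕1⊕1⊕1⊕1⊕1⊕1 = 0
s2 (pos 2,3,6,7,10,11,14,15,18,19,22,23,26,27,30,31): 0⊕1⊕0⊕1⊕1⊕0⊕1⊕1⊕1⊕1⊕0⊕1⊕0⊕1⊕0⊕1 = 0
s4 (pos 4,5,6,7,12,13,14,15,20,21,22,23,28,29,30,31): 0⊕1⊕0⊕1⊕0⊕0⊕1⊕1⊕0⊕1⊕0⊕1⊕0⊕1⊕0⊕1 = 0
s8 (pos 8,9,10,11,12,13,14,15,24,25,26,27,28,29,30,31): 0⊕0⊕1⊕0⊕0⊕0⊕1⊕1⊕1⊕1⊕0⊕1⊕0⊕1⊕0⊕1 = 0
s16 (pos 16,17,18,19,20,21,22,23,24,25,26,27,28,29,30,31): 1⊕0⊕1⊕1⊕0⊕1⊕0⊕1⊕1⊕1⊕0⊕1⊕0⊕1⊕0⊕1 = 0
Syndrome s16…s1 = 00000 → no error.
Read data bits from positions 3,5,6,7,9,10,11,12,13,14,15,17,18,19,20,21,22,23,24,25,26,27,28,29,30,31: 11010100011011010111010101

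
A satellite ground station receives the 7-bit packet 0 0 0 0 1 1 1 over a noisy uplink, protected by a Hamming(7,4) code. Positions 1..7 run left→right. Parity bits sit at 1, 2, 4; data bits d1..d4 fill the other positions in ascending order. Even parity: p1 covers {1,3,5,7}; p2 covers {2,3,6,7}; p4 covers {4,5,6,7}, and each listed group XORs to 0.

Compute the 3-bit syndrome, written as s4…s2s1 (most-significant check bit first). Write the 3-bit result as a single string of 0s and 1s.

s1 (pos 1,3,5,7): 0⊕0⊕1⊕1 = 0
s2 (pos 2,3,6,7): 0⊕0⊕1⊕1 = 0
s4 (pos 4,5,6,7): 0⊕1⊕1⊕1 = 1
Syndrome s4…s1 = 100 → error at position 4.

100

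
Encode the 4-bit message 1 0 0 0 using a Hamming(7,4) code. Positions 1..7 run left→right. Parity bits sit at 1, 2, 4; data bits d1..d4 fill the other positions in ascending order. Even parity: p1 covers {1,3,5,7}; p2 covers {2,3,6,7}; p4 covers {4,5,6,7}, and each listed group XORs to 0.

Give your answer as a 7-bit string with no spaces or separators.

Place data at non-parity positions: p1 p2 1 p4 0 0 0
p1 (pos 1,3,5,7): XOR of data positions = 1⊕0⊕0 = 1
p2 (pos 2,3,6,7): XOR of data positions = 1⊕0⊕0 = 1
p4 (pos 4,5,6,7): XOR of data positions = 0⊕0⊕0 = 0
Codeword: 1110000

1110000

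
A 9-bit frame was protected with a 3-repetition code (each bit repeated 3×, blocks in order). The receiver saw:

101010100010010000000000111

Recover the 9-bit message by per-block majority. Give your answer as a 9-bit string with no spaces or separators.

100000001

Block 1 (101): 2 ones → 1
Block 2 (010): 1 one → 0
Block 3 (100): 1 one → 0
Block 4 (010): 1 one → 0
Block 5 (010): 1 one → 0
Block 6 (000): 0 ones → 0
Block 7 (000): 0 ones → 0
Block 8 (000): 0 ones → 0
Block 9 (111): 3 ones → 1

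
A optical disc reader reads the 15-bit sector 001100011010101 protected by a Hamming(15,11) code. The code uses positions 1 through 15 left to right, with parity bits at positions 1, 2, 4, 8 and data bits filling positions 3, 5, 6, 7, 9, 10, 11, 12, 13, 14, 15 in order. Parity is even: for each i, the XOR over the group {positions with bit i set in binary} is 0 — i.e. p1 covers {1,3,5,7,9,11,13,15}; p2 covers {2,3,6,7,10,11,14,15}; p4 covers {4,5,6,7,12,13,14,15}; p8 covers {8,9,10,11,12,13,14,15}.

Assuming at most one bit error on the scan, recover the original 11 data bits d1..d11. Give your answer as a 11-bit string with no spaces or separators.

10001010100

s1 (pos 1,3,5,7,9,11,13,15): 0⊕1⊕0⊕0⊕1⊕1⊕1⊕1 = 1
s2 (pos 2,3,6,7,10,11,14,15): 0⊕1⊕0⊕0⊕0⊕1⊕0⊕1 = 1
s4 (pos 4,5,6,7,12,13,14,15): 1⊕0⊕0⊕0⊕0⊕1⊕0⊕1 = 1
s8 (pos 8,9,10,11,12,13,14,15): 1⊕1⊕0⊕1⊕0⊕1⊕0⊕1 = 1
Syndrome s8…s1 = 1111 → error at position 15.
Flip position 15: 001100011010101 → 001100011010100
Read data bits from positions 3,5,6,7,9,10,11,12,13,14,15: 10001010100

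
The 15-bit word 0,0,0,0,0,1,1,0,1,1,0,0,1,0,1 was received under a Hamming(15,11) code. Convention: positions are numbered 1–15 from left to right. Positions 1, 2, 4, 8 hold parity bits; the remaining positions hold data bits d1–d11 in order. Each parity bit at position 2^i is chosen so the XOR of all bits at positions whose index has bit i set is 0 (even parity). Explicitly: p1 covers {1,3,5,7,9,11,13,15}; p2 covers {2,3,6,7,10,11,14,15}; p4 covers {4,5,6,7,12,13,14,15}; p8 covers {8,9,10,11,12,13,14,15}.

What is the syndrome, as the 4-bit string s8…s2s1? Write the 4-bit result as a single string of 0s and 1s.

0000

s1 (pos 1,3,5,7,9,11,13,15): 0⊕0⊕0⊕1⊕1⊕0⊕1⊕1 = 0
s2 (pos 2,3,6,7,10,11,14,15): 0⊕0⊕1⊕1⊕1⊕0⊕0⊕1 = 0
s4 (pos 4,5,6,7,12,13,14,15): 0⊕0⊕1⊕1⊕0⊕1⊕0⊕1 = 0
s8 (pos 8,9,10,11,12,13,14,15): 0⊕1⊕1⊕0⊕0⊕1⊕0⊕1 = 0
Syndrome s8…s1 = 0000 → no error.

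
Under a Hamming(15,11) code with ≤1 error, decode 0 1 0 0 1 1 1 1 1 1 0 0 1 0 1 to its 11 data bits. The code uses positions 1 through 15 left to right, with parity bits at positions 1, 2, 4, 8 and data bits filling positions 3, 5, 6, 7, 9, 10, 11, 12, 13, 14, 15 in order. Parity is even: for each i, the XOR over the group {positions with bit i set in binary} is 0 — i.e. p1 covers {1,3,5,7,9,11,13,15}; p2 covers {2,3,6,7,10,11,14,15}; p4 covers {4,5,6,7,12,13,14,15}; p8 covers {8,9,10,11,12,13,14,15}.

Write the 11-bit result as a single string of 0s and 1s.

01111100100

s1 (pos 1,3,5,7,9,11,13,15): 0⊕0⊕1⊕1⊕1⊕0⊕1⊕1 = 1
s2 (pos 2,3,6,7,10,11,14,15): 1⊕0⊕1⊕1⊕1⊕0⊕0⊕1 = 1
s4 (pos 4,5,6,7,12,13,14,15): 0⊕1⊕1⊕1⊕0⊕1⊕0⊕1 = 1
s8 (pos 8,9,10,11,12,13,14,15): 1⊕1⊕1⊕0⊕0⊕1⊕0⊕1 = 1
Syndrome s8…s1 = 1111 → error at position 15.
Flip position 15: 010011111100101 → 010011111100100
Read data bits from positions 3,5,6,7,9,10,11,12,13,14,15: 01111100100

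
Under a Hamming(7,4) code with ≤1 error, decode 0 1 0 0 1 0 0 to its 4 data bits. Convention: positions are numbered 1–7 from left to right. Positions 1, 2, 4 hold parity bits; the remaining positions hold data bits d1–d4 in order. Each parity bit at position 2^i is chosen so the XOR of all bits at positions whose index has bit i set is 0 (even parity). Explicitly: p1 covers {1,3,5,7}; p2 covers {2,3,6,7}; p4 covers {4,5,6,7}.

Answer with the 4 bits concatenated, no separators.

0101

s1 (pos 1,3,5,7): 0⊕0⊕1⊕0 = 1
s2 (pos 2,3,6,7): 1⊕0⊕0⊕0 = 1
s4 (pos 4,5,6,7): 0⊕1⊕0⊕0 = 1
Syndrome s4…s1 = 111 → error at position 7.
Flip position 7: 0100100 → 0100101
Read data bits from positions 3,5,6,7: 0101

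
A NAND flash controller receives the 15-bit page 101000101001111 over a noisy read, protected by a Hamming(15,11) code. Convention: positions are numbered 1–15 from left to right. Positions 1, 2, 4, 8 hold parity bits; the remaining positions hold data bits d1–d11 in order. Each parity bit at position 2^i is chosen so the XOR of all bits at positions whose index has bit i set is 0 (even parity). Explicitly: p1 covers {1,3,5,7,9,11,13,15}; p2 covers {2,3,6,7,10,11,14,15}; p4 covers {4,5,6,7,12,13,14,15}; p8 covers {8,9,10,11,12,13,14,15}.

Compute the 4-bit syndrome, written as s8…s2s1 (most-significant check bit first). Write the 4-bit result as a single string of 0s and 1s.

1100

s1 (pos 1,3,5,7,9,11,13,15): 1⊕1⊕0⊕1⊕1⊕0⊕1⊕1 = 0
s2 (pos 2,3,6,7,10,11,14,15): 0⊕1⊕0⊕1⊕0⊕0⊕1⊕1 = 0
s4 (pos 4,5,6,7,12,13,14,15): 0⊕0⊕0⊕1⊕1⊕1⊕1⊕1 = 1
s8 (pos 8,9,10,11,12,13,14,15): 0⊕1⊕0⊕0⊕1⊕1⊕1⊕1 = 1
Syndrome s8…s1 = 1100 → error at position 12.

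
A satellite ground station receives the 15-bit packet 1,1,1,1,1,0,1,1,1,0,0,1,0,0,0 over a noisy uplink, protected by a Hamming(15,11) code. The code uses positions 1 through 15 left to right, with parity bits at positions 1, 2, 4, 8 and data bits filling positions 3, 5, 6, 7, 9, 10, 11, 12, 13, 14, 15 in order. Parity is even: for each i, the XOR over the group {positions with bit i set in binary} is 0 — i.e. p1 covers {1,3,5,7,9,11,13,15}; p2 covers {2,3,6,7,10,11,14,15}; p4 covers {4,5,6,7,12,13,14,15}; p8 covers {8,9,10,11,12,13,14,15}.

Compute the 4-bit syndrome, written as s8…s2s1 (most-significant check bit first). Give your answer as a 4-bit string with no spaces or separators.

s1 (pos 1,3,5,7,9,11,13,15): 1⊕1⊕1⊕1⊕1⊕0⊕0⊕0 = 1
s2 (pos 2,3,6,7,10,11,14,15): 1⊕1⊕0⊕1⊕0⊕0⊕0⊕0 = 1
s4 (pos 4,5,6,7,12,13,14,15): 1⊕1⊕0⊕1⊕1⊕0⊕0⊕0 = 0
s8 (pos 8,9,10,11,12,13,14,15): 1⊕1⊕0⊕0⊕1⊕0⊕0⊕0 = 1
Syndrome s8…s1 = 1011 → error at position 11.

1011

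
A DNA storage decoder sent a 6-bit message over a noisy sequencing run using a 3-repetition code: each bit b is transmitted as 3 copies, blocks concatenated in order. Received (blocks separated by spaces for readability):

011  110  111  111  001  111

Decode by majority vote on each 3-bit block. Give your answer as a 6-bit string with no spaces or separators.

111101

Block 1 (011): 2 ones → 1
Block 2 (110): 2 ones → 1
Block 3 (111): 3 ones → 1
Block 4 (111): 3 ones → 1
Block 5 (001): 1 one → 0
Block 6 (111): 3 ones → 1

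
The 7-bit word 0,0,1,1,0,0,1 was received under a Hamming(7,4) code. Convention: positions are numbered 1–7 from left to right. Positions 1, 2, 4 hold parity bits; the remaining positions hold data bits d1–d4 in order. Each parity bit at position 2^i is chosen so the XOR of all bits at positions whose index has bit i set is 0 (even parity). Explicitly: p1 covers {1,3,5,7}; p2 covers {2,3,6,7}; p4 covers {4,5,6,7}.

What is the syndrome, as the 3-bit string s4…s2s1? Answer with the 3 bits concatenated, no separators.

000

s1 (pos 1,3,5,7): 0⊕1⊕0⊕1 = 0
s2 (pos 2,3,6,7): 0⊕1⊕0⊕1 = 0
s4 (pos 4,5,6,7): 1⊕0⊕0⊕1 = 0
Syndrome s4…s1 = 000 → no error.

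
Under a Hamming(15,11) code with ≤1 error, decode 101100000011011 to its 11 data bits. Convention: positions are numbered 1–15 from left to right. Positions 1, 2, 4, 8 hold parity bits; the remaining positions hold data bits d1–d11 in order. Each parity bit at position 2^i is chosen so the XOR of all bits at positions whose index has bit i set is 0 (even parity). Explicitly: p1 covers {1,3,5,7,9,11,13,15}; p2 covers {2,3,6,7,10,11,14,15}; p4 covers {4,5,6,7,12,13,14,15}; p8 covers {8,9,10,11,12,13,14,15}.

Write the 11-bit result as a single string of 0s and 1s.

s1 (pos 1,3,5,7,9,11,13,15): 1⊕1⊕0⊕0⊕0⊕1⊕0⊕1 = 0
s2 (pos 2,3,6,7,10,11,14,15): 0⊕1⊕0⊕0⊕0⊕1⊕1⊕1 = 0
s4 (pos 4,5,6,7,12,13,14,15): 1⊕0⊕0⊕0⊕1⊕0⊕1⊕1 = 0
s8 (pos 8,9,10,11,12,13,14,15): 0⊕0⊕0⊕1⊕1⊕0⊕1⊕1 = 0
Syndrome s8…s1 = 0000 → no error.
Read data bits from positions 3,5,6,7,9,10,11,12,13,14,15: 10000011011

10000011011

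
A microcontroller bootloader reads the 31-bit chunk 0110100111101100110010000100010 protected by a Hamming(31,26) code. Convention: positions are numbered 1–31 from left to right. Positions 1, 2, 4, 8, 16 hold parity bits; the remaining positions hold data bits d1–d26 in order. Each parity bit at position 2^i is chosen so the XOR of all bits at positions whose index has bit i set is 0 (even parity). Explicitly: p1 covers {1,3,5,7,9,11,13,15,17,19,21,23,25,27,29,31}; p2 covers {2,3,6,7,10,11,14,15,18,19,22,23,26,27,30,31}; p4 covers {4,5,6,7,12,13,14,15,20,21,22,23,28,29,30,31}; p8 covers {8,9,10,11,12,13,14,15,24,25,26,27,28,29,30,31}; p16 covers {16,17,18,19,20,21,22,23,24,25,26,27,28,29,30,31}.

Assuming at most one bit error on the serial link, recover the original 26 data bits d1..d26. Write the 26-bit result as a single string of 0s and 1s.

11001110110110000000100010

s1 (pos 1,3,5,7,9,11,13,15,17,19,21,23,25,27,29,31): 0⊕1⊕1⊕0⊕1⊕1⊕1⊕0⊕1⊕0⊕1⊕0⊕0⊕0⊕0⊕0 = 1
s2 (pos 2,3,6,7,10,11,14,15,18,19,22,23,26,27,30,31): 1⊕1⊕0⊕0⊕1⊕1⊕1⊕0⊕1⊕0⊕0⊕0⊕1⊕0⊕1⊕0 = 0
s4 (pos 4,5,6,7,12,13,14,15,20,21,22,23,28,29,30,31): 0⊕1⊕0⊕0⊕0⊕1⊕1⊕0⊕0⊕1⊕0⊕0⊕0⊕0⊕1⊕0 = 1
s8 (pos 8,9,10,11,12,13,14,15,24,25,26,27,28,29,30,31): 1⊕1⊕1⊕1⊕0⊕1⊕1⊕0⊕0⊕0⊕1⊕0⊕0⊕0⊕1⊕0 = 0
s16 (pos 16,17,18,19,20,21,22,23,24,25,26,27,28,29,30,31): 0⊕1⊕1⊕0⊕0⊕1⊕0⊕0⊕0⊕0⊕1⊕0⊕0⊕0⊕1⊕0 = 1
Syndrome s16…s1 = 10101 → error at position 21.
Flip position 21: 0110100111101100110010000100010 → 0110100111101100110000000100010
Read data bits from positions 3,5,6,7,9,10,11,12,13,14,15,17,18,19,20,21,22,23,24,25,26,27,28,29,30,31: 11001110110110000000100010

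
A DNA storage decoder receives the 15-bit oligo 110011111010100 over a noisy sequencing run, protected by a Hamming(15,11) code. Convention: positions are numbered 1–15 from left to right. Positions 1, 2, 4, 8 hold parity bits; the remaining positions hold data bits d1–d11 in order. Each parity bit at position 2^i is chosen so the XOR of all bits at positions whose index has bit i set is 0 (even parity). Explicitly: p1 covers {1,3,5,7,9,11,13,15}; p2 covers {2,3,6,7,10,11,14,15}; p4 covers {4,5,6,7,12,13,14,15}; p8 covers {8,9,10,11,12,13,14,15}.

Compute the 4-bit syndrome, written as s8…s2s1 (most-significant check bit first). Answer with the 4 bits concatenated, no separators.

0000

s1 (pos 1,3,5,7,9,11,13,15): 1⊕0⊕1⊕1⊕1⊕1⊕1⊕0 = 0
s2 (pos 2,3,6,7,10,11,14,15): 1⊕0⊕1⊕1⊕0⊕1⊕0⊕0 = 0
s4 (pos 4,5,6,7,12,13,14,15): 0⊕1⊕1⊕1⊕0⊕1⊕0⊕0 = 0
s8 (pos 8,9,10,11,12,13,14,15): 1⊕1⊕0⊕1⊕0⊕1⊕0⊕0 = 0
Syndrome s8…s1 = 0000 → no error.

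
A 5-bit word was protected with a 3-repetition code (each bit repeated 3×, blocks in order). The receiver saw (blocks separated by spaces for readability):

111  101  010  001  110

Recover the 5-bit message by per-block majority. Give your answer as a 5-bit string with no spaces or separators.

11001

Block 1 (111): 3 ones → 1
Block 2 (101): 2 ones → 1
Block 3 (010): 1 one → 0
Block 4 (001): 1 one → 0
Block 5 (110): 2 ones → 1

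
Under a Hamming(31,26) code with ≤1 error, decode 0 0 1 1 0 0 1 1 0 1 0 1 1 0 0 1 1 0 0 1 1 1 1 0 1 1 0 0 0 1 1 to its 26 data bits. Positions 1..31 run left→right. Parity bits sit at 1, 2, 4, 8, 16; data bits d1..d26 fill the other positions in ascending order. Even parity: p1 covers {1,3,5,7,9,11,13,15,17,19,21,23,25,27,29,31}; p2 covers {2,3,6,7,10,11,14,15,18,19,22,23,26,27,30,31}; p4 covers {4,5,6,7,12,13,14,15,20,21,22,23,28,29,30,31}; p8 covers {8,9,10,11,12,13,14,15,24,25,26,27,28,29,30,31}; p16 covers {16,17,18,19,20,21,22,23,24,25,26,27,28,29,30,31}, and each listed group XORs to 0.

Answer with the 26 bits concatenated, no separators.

10010101100100111101100011

s1 (pos 1,3,5,7,9,11,13,15,17,19,21,23,25,27,29,31): 0⊕1⊕0⊕1⊕0⊕0⊕1⊕0⊕1⊕0⊕1⊕1⊕1⊕0⊕0⊕1 = 0
s2 (pos 2,3,6,7,10,11,14,15,18,19,22,23,26,27,30,31): 0⊕1⊕0⊕1⊕1⊕0⊕0⊕0⊕0⊕0⊕1⊕1⊕1⊕0⊕1⊕1 = 0
s4 (pos 4,5,6,7,12,13,14,15,20,21,22,23,28,29,30,31): 1⊕0⊕0⊕1⊕1⊕1⊕0⊕0⊕1⊕1⊕1⊕1⊕0⊕0⊕1⊕1 = 0
s8 (pos 8,9,10,11,12,13,14,15,24,25,26,27,28,29,30,31): 1⊕0⊕1⊕0⊕1⊕1⊕0⊕0⊕0⊕1⊕1⊕0⊕0⊕0⊕1⊕1 = 0
s16 (pos 16,17,18,19,20,21,22,23,24,25,26,27,28,29,30,31): 1⊕1⊕0⊕0⊕1⊕1⊕1⊕1⊕0⊕1⊕1⊕0⊕0⊕0⊕1⊕1 = 0
Syndrome s16…s1 = 00000 → no error.
Read data bits from positions 3,5,6,7,9,10,11,12,13,14,15,17,18,19,20,21,22,23,24,25,26,27,28,29,30,31: 10010101100100111101100011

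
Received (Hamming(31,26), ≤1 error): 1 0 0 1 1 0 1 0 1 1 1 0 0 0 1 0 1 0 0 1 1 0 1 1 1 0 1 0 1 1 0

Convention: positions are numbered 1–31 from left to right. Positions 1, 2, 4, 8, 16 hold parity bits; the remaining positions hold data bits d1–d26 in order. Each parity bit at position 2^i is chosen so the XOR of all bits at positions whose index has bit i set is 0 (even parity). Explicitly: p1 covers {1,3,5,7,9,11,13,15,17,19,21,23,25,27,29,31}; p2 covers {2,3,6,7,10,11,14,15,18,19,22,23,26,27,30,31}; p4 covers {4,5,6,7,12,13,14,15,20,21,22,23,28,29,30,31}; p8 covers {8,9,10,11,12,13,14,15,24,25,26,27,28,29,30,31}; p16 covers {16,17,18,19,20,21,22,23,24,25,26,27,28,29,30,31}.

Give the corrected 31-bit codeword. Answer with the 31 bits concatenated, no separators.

s1 (pos 1,3,5,7,9,11,13,15,17,19,21,23,25,27,29,31): 1⊕0⊕1⊕1⊕1⊕1⊕0⊕1⊕1⊕0⊕1⊕1⊕1⊕1⊕1⊕0 = 0
s2 (pos 2,3,6,7,10,11,14,15,18,19,22,23,26,27,30,31): 0⊕0⊕0⊕1⊕1⊕1⊕0⊕1⊕0⊕0⊕0⊕1⊕0⊕1⊕1⊕0 = 1
s4 (pos 4,5,6,7,12,13,14,15,20,21,22,23,28,29,30,31): 1⊕1⊕0⊕1⊕0⊕0⊕0⊕1⊕1⊕1⊕0⊕1⊕0⊕1⊕1⊕0 = 1
s8 (pos 8,9,10,11,12,13,14,15,24,25,26,27,28,29,30,31): 0⊕1⊕1⊕1⊕0⊕0⊕0⊕1⊕1⊕1⊕0⊕1⊕0⊕1⊕1⊕0 = 1
s16 (pos 16,17,18,19,20,21,22,23,24,25,26,27,28,29,30,31): 0⊕1⊕0⊕0⊕1⊕1⊕0⊕1⊕1⊕1⊕0⊕1⊕0⊕1⊕1⊕0 = 1
Syndrome s16…s1 = 11110 → error at position 30.
Flip position 30: 1001101011100010100110111010110 → 1001101011100010100110111010100

1001101011100010100110111010100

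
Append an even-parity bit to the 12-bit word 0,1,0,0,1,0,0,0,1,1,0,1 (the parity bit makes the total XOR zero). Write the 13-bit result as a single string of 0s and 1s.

XOR of the 12 data bits: 0⊕1⊕0⊕0⊕1⊕0⊕0⊕0⊕1⊕1⊕0⊕1 = 1
Parity bit = 1 (so all 13 bits XOR to 0).

0100100011011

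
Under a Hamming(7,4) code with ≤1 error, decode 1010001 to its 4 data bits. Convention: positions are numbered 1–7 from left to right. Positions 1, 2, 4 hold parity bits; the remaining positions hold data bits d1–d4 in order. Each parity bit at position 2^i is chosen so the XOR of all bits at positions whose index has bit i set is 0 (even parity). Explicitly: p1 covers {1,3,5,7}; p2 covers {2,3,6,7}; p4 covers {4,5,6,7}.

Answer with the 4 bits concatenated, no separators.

s1 (pos 1,3,5,7): 1⊕1⊕0⊕1 = 1
s2 (pos 2,3,6,7): 0⊕1⊕0⊕1 = 0
s4 (pos 4,5,6,7): 0⊕0⊕0⊕1 = 1
Syndrome s4…s1 = 101 → error at position 5.
Flip position 5: 1010001 → 1010101
Read data bits from positions 3,5,6,7: 1101

1101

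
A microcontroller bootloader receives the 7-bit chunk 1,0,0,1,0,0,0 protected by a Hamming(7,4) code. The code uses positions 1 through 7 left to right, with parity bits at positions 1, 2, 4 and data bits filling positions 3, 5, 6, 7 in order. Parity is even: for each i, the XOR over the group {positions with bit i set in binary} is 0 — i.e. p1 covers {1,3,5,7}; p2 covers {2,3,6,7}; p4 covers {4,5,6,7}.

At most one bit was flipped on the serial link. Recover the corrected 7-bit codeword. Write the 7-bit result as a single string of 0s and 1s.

s1 (pos 1,3,5,7): 1⊕0⊕0⊕0 = 1
s2 (pos 2,3,6,7): 0⊕0⊕0⊕0 = 0
s4 (pos 4,5,6,7): 1⊕0⊕0⊕0 = 1
Syndrome s4…s1 = 101 → error at position 5.
Flip position 5: 1001000 → 1001100

1001100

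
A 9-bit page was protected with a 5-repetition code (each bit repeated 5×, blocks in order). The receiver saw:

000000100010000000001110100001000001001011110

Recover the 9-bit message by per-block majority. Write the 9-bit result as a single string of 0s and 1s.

Block 1 (00000): 0 ones → 0
Block 2 (01000): 1 one → 0
Block 3 (10000): 1 one → 0
Block 4 (00000): 0 ones → 0
Block 5 (11101): 4 ones → 1
Block 6 (00001): 1 one → 0
Block 7 (00000): 0 ones → 0
Block 8 (10010): 2 ones → 0
Block 9 (11110): 4 ones → 1

000010001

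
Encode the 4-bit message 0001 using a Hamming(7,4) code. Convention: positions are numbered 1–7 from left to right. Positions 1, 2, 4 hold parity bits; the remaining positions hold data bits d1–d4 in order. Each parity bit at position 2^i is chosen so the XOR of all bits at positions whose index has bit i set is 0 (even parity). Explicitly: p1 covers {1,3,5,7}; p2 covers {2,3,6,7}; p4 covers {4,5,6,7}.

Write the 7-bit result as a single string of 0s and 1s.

1101001

Place data at non-parity positions: p1 p2 0 p4 0 0 1
p1 (pos 1,3,5,7): XOR of data positions = 0⊕0⊕1 = 1
p2 (pos 2,3,6,7): XOR of data positions = 0⊕0⊕1 = 1
p4 (pos 4,5,6,7): XOR of data positions = 0⊕0⊕1 = 1
Codeword: 1101001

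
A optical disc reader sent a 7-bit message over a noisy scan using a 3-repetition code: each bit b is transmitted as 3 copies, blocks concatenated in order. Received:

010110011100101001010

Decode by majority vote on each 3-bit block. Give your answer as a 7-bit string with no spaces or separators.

Block 1 (010): 1 one → 0
Block 2 (110): 2 ones → 1
Block 3 (011): 2 ones → 1
Block 4 (100): 1 one → 0
Block 5 (101): 2 ones → 1
Block 6 (001): 1 one → 0
Block 7 (010): 1 one → 0

0110100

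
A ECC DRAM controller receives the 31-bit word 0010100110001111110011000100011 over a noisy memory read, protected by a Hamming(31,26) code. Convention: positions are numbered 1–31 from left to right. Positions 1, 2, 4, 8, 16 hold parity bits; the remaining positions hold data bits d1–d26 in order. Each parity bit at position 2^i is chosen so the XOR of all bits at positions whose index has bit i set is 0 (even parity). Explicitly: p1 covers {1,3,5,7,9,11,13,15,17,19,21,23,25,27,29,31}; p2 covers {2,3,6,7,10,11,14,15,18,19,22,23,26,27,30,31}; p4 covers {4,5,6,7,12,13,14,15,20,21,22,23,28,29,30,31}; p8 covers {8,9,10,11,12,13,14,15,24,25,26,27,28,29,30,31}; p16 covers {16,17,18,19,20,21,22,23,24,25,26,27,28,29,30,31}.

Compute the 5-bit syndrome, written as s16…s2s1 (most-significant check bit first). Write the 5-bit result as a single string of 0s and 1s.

s1 (pos 1,3,5,7,9,11,13,15,17,19,21,23,25,27,29,31): 0⊕1⊕1⊕0⊕1⊕0⊕1⊕1⊕1⊕0⊕1⊕0⊕0⊕0⊕0⊕1 = 0
s2 (pos 2,3,6,7,10,11,14,15,18,19,22,23,26,27,30,31): 0⊕1⊕0⊕0⊕0⊕0⊕1⊕1⊕1⊕0⊕1⊕0⊕1⊕0⊕1⊕1 = 0
s4 (pos 4,5,6,7,12,13,14,15,20,21,22,23,28,29,30,31): 0⊕1⊕0⊕0⊕0⊕1⊕1⊕1⊕0⊕1⊕1⊕0⊕0⊕0⊕1⊕1 = 0
s8 (pos 8,9,10,11,12,13,14,15,24,25,26,27,28,29,30,31): 1⊕1⊕0⊕0⊕0⊕1⊕1⊕1⊕0⊕0⊕1⊕0⊕0⊕0⊕1⊕1 = 0
s16 (pos 16,17,18,19,20,21,22,23,24,25,26,27,28,29,30,31): 1⊕1⊕1⊕0⊕0⊕1⊕1⊕0⊕0⊕0⊕1⊕0⊕0⊕0⊕1⊕1 = 0
Syndrome s16…s1 = 00000 → no error.

00000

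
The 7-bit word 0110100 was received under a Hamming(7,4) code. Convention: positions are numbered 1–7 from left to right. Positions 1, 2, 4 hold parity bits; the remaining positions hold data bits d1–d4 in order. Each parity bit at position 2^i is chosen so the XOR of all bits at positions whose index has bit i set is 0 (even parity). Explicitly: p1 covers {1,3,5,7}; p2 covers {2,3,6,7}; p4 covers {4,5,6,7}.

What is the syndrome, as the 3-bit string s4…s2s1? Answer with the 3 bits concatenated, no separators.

100

s1 (pos 1,3,5,7): 0⊕1⊕1⊕0 = 0
s2 (pos 2,3,6,7): 1⊕1⊕0⊕0 = 0
s4 (pos 4,5,6,7): 0⊕1⊕0⊕0 = 1
Syndrome s4…s1 = 100 → error at position 4.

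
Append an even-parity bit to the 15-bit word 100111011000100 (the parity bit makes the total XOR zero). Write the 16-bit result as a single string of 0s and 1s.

1001110110001001

XOR of the 15 data bits: 1⊕0⊕0⊕1⊕1⊕1⊕0⊕1⊕1⊕0⊕0⊕0⊕1⊕0⊕0 = 1
Parity bit = 1 (so all 16 bits XOR to 0).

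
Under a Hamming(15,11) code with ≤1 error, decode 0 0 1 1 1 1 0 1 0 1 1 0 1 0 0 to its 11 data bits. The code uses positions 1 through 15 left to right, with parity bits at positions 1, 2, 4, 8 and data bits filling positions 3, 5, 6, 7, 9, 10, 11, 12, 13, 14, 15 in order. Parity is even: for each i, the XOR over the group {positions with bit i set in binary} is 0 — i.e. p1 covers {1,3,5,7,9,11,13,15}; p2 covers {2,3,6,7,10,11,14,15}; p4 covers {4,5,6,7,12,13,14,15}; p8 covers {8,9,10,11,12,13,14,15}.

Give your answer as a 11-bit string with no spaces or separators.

11100110100

s1 (pos 1,3,5,7,9,11,13,15): 0⊕1⊕1⊕0⊕0⊕1⊕1⊕0 = 0
s2 (pos 2,3,6,7,10,11,14,15): 0⊕1⊕1⊕0⊕1⊕1⊕0⊕0 = 0
s4 (pos 4,5,6,7,12,13,14,15): 1⊕1⊕1⊕0⊕0⊕1⊕0⊕0 = 0
s8 (pos 8,9,10,11,12,13,14,15): 1⊕0⊕1⊕1⊕0⊕1⊕0⊕0 = 0
Syndrome s8…s1 = 0000 → no error.
Read data bits from positions 3,5,6,7,9,10,11,12,13,14,15: 11100110100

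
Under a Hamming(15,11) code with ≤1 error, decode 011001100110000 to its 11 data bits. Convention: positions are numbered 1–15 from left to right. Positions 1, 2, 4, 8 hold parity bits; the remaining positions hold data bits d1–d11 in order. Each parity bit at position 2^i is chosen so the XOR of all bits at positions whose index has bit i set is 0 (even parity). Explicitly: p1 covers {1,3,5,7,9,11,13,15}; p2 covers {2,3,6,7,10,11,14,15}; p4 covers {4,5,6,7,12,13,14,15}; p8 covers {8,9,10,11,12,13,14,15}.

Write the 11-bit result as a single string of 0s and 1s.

10110110000

s1 (pos 1,3,5,7,9,11,13,15): 0⊕1⊕0⊕1⊕0⊕1⊕0⊕0 = 1
s2 (pos 2,3,6,7,10,11,14,15): 1⊕1⊕1⊕1⊕1⊕1⊕0⊕0 = 0
s4 (pos 4,5,6,7,12,13,14,15): 0⊕0⊕1⊕1⊕0⊕0⊕0⊕0 = 0
s8 (pos 8,9,10,11,12,13,14,15): 0⊕0⊕1⊕1⊕0⊕0⊕0⊕0 = 0
Syndrome s8…s1 = 0001 → error at position 1.
Flip position 1: 011001100110000 → 111001100110000
Read data bits from positions 3,5,6,7,9,10,11,12,13,14,15: 10110110000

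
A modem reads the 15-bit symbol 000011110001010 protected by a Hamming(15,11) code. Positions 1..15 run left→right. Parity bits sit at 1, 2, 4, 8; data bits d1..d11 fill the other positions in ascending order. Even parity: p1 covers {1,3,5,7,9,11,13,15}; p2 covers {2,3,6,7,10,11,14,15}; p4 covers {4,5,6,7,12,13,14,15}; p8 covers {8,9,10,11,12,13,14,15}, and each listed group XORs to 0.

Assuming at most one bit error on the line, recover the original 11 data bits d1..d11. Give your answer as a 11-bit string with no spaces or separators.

s1 (pos 1,3,5,7,9,11,13,15): 0⊕0⊕1⊕1⊕0⊕0⊕0⊕0 = 0
s2 (pos 2,3,6,7,10,11,14,15): 0⊕0⊕1⊕1⊕0⊕0⊕1⊕0 = 1
s4 (pos 4,5,6,7,12,13,14,15): 0⊕1⊕1⊕1⊕1⊕0⊕1⊕0 = 1
s8 (pos 8,9,10,11,12,13,14,15): 1⊕0⊕0⊕0⊕1⊕0⊕1⊕0 = 1
Syndrome s8…s1 = 1110 → error at position 14.
Flip position 14: 000011110001010 → 000011110001000
Read data bits from positions 3,5,6,7,9,10,11,12,13,14,15: 01110001000

01110001000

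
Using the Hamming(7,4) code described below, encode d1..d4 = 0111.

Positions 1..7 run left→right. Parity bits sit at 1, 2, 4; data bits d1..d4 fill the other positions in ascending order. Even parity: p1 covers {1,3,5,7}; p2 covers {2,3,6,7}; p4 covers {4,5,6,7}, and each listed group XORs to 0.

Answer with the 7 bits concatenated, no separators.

0001111

Place data at non-parity positions: p1 p2 0 p4 1 1 1
p1 (pos 1,3,5,7): XOR of data positions = 0⊕1⊕1 = 0
p2 (pos 2,3,6,7): XOR of data positions = 0⊕1⊕1 = 0
p4 (pos 4,5,6,7): XOR of data positions = 1⊕1⊕1 = 1
Codeword: 0001111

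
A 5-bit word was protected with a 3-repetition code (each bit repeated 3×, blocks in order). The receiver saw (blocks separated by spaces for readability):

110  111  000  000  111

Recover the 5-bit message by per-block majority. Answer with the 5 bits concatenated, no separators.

Block 1 (110): 2 ones → 1
Block 2 (111): 3 ones → 1
Block 3 (000): 0 ones → 0
Block 4 (000): 0 ones → 0
Block 5 (111): 3 ones → 1

11001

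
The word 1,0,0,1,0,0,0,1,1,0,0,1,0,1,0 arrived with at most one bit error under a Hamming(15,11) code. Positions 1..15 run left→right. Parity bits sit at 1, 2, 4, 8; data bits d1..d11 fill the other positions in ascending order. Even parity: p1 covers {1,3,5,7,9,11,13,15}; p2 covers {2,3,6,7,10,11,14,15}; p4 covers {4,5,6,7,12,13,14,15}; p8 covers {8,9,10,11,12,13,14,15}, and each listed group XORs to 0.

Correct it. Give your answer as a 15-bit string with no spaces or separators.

s1 (pos 1,3,5,7,9,11,13,15): 1⊕0⊕0⊕0⊕1⊕0⊕0⊕0 = 0
s2 (pos 2,3,6,7,10,11,14,15): 0⊕0⊕0⊕0⊕0⊕0⊕1⊕0 = 1
s4 (pos 4,5,6,7,12,13,14,15): 1⊕0⊕0⊕0⊕1⊕0⊕1⊕0 = 1
s8 (pos 8,9,10,11,12,13,14,15): 1⊕1⊕0⊕0⊕1⊕0⊕1⊕0 = 0
Syndrome s8…s1 = 0110 → error at position 6.
Flip position 6: 100100011001010 → 100101011001010

100101011001010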